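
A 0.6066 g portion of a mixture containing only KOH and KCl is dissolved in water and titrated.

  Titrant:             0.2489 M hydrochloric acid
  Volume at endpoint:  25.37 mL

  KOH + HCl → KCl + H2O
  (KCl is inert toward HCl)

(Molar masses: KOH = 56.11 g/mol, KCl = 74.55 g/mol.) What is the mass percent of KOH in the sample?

58.41 %

n(HCl) = 0.02537 × 0.2489 = 6.315 × 10^-3 mol
Let x = n(KOH), y = n(KCl).
Titrant: 1x = 6.315 × 10^-3;  mass: 56.11x + 74.55y = 0.6066
Solving, x = 6.315 × 10^-3 mol, y = 3.384 × 10^-3 mol
mass of KOH = 6.315 × 10^-3 × 56.11 = 0.3543 g
% KOH = 0.3543 / 0.6066 × 100 = 58.41 %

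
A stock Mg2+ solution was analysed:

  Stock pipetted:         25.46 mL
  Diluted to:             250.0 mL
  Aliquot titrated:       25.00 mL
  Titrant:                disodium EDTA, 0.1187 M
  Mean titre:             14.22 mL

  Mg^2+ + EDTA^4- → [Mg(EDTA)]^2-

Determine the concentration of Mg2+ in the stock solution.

n(EDTA) = 0.01422 × 0.1187 = 1.688 × 10^-3 mol
n(Mg2+) in the aliquot = 1.688 × 10^-3 mol (1:1 ratio)
[Mg2+]_dilute = 1.688 × 10^-3 / 0.02500 = 0.06752 mol/L
Dilution factor = 250.0 / 25.46 = 9.819
[Mg2+]_stock = 0.06752 × 9.819 = 0.6630 mol/L

0.6630 M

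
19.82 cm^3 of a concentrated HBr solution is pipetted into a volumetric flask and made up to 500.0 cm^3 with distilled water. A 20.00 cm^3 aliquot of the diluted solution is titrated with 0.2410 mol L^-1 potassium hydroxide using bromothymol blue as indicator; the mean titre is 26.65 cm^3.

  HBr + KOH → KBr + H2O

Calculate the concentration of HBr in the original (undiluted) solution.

n(KOH) = 0.02665 × 0.2410 = 6.423 × 10^-3 mol
n(HBr) in the aliquot = 6.423 × 10^-3 mol (1:1 ratio)
[HBr]_dilute = 6.423 × 10^-3 / 0.02000 = 0.3211 mol/L
Dilution factor = 500.0 / 19.82 = 25.23
[HBr]_stock = 0.3211 × 25.23 = 8.101 mol/L

8.101 mol/L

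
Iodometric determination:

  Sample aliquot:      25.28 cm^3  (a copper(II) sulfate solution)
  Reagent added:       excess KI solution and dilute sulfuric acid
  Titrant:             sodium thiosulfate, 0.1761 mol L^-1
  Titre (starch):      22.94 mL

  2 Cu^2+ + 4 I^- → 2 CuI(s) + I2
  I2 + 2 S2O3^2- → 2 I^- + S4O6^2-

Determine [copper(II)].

0.1598 mol/L

n(S2O3^2-) = 0.02294 × 0.1761 = 4.040 × 10^-3 mol
n(I2) = n(S2O3^2-)/2 = 2.020 × 10^-3 mol
From the 2:1 ratio, n(Cu2+) in the aliquot = 2/1 × 2.020 × 10^-3 = 4.040 × 10^-3 mol
[Cu2+] = 4.040 × 10^-3 / 0.02528 = 0.1598 mol/L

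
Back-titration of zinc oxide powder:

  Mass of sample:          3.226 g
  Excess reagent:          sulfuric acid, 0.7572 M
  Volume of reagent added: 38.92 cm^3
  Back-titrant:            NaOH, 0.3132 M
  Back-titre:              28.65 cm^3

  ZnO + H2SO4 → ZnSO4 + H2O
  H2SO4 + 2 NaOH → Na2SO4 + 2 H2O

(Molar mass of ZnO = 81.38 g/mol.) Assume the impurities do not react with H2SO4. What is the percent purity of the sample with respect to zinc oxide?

n(H2SO4) added = 0.03892 × 0.7572 = 0.02947 mol
n(NaOH) used in back-titration = 0.02865 × 0.3132 = 8.973 × 10^-3 mol
From the 1:2 ratio, n(H2SO4) left over = 1/2 × 8.973 × 10^-3 = 4.487 × 10^-3 mol
n(H2SO4) consumed by analyte = 0.02947 − 4.487 × 10^-3 = 0.02498 mol
n(ZnO) = 0.02498 mol (1:1 ratio)
mass of ZnO = 0.02498 × 81.38 = 2.033 g
% ZnO = 2.033 / 3.226 × 100 = 63.02 %

63.02 %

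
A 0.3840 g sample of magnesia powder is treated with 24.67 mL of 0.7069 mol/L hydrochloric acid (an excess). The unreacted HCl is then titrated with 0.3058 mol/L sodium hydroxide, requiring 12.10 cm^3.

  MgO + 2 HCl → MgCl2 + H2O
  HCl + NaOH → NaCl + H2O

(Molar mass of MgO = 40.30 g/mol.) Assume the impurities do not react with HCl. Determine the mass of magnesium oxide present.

n(HCl) added = 0.02467 × 0.7069 = 0.01744 mol
n(NaOH) used in back-titration = 0.01210 × 0.3058 = 3.700 × 10^-3 mol
n(HCl) left over = 3.700 × 10^-3 mol (1:1 ratio)
n(HCl) consumed by analyte = 0.01744 − 3.700 × 10^-3 = 0.01374 mol
From the 1:2 ratio, n(MgO) = 1/2 × 0.01374 = 6.870 × 10^-3 mol
mass of MgO = 6.870 × 10^-3 × 40.30 = 0.2768 g

0.2768 g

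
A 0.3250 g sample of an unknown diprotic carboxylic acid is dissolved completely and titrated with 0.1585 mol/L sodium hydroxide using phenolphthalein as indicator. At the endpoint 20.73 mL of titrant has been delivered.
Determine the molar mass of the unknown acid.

n(NaOH) = 0.02073 L × 0.1585 mol/L = 3.286 × 10^-3 mol
From the 1:2 ratio, n(H2A) = 1/2 × 3.286 × 10^-3 = 1.643 × 10^-3 mol
M = m / n = 0.3250 g / 1.643 × 10^-3 mol = 197.8 g/mol

197.8 g/mol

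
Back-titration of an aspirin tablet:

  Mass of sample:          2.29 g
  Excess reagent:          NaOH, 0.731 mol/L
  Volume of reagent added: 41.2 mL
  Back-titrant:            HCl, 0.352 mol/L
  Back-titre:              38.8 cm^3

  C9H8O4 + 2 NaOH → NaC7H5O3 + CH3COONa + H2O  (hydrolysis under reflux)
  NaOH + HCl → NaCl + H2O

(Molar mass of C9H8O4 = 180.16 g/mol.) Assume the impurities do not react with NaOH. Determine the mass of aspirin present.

1.48 g

n(NaOH) added = 0.0412 × 0.731 = 0.0301 mol
n(HCl) used in back-titration = 0.0388 × 0.352 = 0.0137 mol
n(NaOH) left over = 0.0137 mol (1:1 ratio)
n(NaOH) consumed by analyte = 0.0301 − 0.0137 = 0.0165 mol
From the 1:2 ratio, n(C9H8O4) = 1/2 × 0.0165 = 8.23 × 10^-3 mol
mass of C9H8O4 = 8.23 × 10^-3 × 180.16 = 1.48 g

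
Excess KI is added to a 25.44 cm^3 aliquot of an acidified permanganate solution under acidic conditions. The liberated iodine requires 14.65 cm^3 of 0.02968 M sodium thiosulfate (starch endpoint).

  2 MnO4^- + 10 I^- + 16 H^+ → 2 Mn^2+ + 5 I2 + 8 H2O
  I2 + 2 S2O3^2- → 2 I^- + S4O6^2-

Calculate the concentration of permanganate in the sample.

0.003418 M

n(S2O3^2-) = 0.01465 × 0.02968 = 4.348 × 10^-4 mol
n(I2) = n(S2O3^2-)/2 = 2.174 × 10^-4 mol
From the 2:5 ratio, n(MnO4^-) in the aliquot = 2/5 × 2.174 × 10^-4 = 8.696 × 10^-5 mol
[MnO4^-] = 8.696 × 10^-5 / 0.02544 = 0.003418 mol/L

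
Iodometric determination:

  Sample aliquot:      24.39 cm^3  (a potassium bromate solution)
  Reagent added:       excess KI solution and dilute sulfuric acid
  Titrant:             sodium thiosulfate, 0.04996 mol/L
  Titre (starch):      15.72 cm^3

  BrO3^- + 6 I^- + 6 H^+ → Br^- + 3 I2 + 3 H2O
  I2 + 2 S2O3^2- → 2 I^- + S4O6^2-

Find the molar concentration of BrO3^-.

0.005367 mol/L

n(S2O3^2-) = 0.01572 × 0.04996 = 7.854 × 10^-4 mol
n(I2) = n(S2O3^2-)/2 = 3.927 × 10^-4 mol
From the 1:3 ratio, n(BrO3^-) in the aliquot = 1/3 × 3.927 × 10^-4 = 1.309 × 10^-4 mol
[BrO3^-] = 1.309 × 10^-4 / 0.02439 = 0.005367 mol/L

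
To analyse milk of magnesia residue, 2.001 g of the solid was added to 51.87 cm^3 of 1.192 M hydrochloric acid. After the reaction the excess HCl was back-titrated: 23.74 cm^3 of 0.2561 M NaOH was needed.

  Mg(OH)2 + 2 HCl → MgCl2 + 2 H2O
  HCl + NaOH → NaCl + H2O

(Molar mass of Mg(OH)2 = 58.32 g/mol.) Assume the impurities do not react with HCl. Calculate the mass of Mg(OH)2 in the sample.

1.626 g

n(HCl) added = 0.05187 × 1.192 = 0.06183 mol
n(NaOH) used in back-titration = 0.02374 × 0.2561 = 6.080 × 10^-3 mol
n(HCl) left over = 6.080 × 10^-3 mol (1:1 ratio)
n(HCl) consumed by analyte = 0.06183 − 6.080 × 10^-3 = 0.05575 mol
From the 1:2 ratio, n(Mg(OH)2) = 1/2 × 0.05575 = 0.02787 mol
mass of Mg(OH)2 = 0.02787 × 58.32 = 1.626 g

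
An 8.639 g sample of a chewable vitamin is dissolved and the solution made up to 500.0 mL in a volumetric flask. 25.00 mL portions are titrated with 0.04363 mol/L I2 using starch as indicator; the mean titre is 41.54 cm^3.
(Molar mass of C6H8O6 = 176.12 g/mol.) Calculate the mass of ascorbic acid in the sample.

6.384 g

C6H8O6 + I2 → C6H6O6 + 2 HI
n(I2) per titration = 0.04154 × 0.04363 = 1.812 × 10^-3 mol
n(C6H8O6) in each aliquot = 1.812 × 10^-3 mol (1:1 ratio)
n(C6H8O6) in the whole flask = 1.812 × 10^-3 × 500.0/25.00 = 0.03625 mol
mass of C6H8O6 = 0.03625 × 176.12 = 6.384 g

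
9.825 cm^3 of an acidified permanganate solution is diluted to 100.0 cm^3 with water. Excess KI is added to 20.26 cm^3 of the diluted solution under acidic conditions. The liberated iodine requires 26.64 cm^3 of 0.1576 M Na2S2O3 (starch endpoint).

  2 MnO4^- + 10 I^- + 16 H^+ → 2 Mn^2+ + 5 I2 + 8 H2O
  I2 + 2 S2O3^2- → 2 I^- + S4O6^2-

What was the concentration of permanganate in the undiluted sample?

n(S2O3^2-) = 0.02664 × 0.1576 = 4.198 × 10^-3 mol
n(I2) = n(S2O3^2-)/2 = 2.099 × 10^-3 mol
From the 2:5 ratio, n(MnO4^-) in the aliquot = 2/5 × 2.099 × 10^-3 = 8.397 × 10^-4 mol
[MnO4^-]_dilute = 8.397 × 10^-4 / 0.02026 = 0.04145 mol/L
[MnO4^-]_original = 0.04145 × 100.0/9.825 = 0.4218 mol/L

0.4218 M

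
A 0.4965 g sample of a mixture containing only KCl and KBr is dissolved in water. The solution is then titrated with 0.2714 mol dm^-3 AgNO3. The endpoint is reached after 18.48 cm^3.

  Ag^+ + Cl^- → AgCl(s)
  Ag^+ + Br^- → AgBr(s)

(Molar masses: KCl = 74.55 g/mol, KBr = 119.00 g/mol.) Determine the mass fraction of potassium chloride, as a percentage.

33.90 %

n(AgNO3) = 0.01848 × 0.2714 = 5.015 × 10^-3 mol
Let x = n(KCl), y = n(KBr).
Titrant: 1x + 1y = 5.015 × 10^-3;  mass: 74.55x + 119.00y = 0.4965
Solving, x = 2.257 × 10^-3 mol, y = 2.758 × 10^-3 mol
mass of KCl = 2.257 × 10^-3 × 74.55 = 0.1683 g
% KCl = 0.1683 / 0.4965 × 100 = 33.90 %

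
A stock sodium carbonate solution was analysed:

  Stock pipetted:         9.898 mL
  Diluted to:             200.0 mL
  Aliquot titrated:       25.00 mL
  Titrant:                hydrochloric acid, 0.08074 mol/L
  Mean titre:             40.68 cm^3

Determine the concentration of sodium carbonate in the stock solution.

Na2CO3 + 2 HCl → 2 NaCl + H2O + CO2
n(HCl) = 0.04068 × 0.08074 = 3.285 × 10^-3 mol
From the 1:2 ratio, n(Na2CO3) in the aliquot = 1/2 × 3.285 × 10^-3 = 1.642 × 10^-3 mol
[Na2CO3]_dilute = 1.642 × 10^-3 / 0.02500 = 0.06569 mol/L
Dilution factor = 200.0 / 9.898 = 20.21
[Na2CO3]_stock = 0.06569 × 20.21 = 1.327 mol/L

1.327 mol/L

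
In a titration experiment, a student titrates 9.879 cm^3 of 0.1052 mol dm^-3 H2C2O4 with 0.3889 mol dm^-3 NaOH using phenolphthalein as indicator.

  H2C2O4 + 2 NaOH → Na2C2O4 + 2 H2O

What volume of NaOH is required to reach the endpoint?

5.345 mL

n(H2C2O4) = 0.009879 L × 0.1052 mol/L = 1.039 × 10^-3 mol
From the 2:1 stoichiometry, n(NaOH) = 2/1 × 1.039 × 10^-3 = 2.079 × 10^-3 mol
V(NaOH) = 2.079 × 10^-3 mol / 0.3889 mol/L = 0.005345 L = 5.345 mL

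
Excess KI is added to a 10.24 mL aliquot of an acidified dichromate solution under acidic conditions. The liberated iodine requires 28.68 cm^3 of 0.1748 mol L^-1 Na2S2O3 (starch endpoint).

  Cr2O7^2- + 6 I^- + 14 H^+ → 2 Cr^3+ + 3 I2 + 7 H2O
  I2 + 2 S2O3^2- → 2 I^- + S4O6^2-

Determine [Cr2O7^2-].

n(S2O3^2-) = 0.02868 × 0.1748 = 5.013 × 10^-3 mol
n(I2) = n(S2O3^2-)/2 = 2.507 × 10^-3 mol
From the 1:3 ratio, n(Cr2O7^2-) in the aliquot = 1/3 × 2.507 × 10^-3 = 8.355 × 10^-4 mol
[Cr2O7^2-] = 8.355 × 10^-4 / 0.01024 = 0.08160 mol/L

0.08160 mol/L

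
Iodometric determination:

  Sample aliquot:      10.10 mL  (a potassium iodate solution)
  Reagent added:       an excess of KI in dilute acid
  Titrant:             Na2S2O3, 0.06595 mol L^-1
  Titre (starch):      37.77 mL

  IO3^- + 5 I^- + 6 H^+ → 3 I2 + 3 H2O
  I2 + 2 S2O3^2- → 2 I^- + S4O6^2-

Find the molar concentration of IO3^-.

n(S2O3^2-) = 0.03777 × 0.06595 = 2.491 × 10^-3 mol
n(I2) = n(S2O3^2-)/2 = 1.245 × 10^-3 mol
From the 1:3 ratio, n(IO3^-) in the aliquot = 1/3 × 1.245 × 10^-3 = 4.152 × 10^-4 mol
[IO3^-] = 4.152 × 10^-4 / 0.01010 = 0.04110 mol/L

0.04110 mol/L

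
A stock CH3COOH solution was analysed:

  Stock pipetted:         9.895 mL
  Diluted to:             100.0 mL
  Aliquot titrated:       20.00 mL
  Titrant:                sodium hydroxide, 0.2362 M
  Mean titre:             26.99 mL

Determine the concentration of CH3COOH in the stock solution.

3.221 M

CH3COOH + NaOH → CH3COONa + H2O
n(NaOH) = 0.02699 × 0.2362 = 6.375 × 10^-3 mol
n(CH3COOH) in the aliquot = 6.375 × 10^-3 mol (1:1 ratio)
[CH3COOH]_dilute = 6.375 × 10^-3 / 0.02000 = 0.3188 mol/L
Dilution factor = 100.0 / 9.895 = 10.11
[CH3COOH]_stock = 0.3188 × 10.11 = 3.221 mol/L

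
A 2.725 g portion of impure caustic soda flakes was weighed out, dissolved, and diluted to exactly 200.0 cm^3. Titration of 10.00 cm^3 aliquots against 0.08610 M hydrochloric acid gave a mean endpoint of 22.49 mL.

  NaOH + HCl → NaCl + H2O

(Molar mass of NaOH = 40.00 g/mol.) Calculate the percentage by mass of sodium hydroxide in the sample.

56.85 %

n(HCl) per titration = 0.02249 × 0.08610 = 1.936 × 10^-3 mol
n(NaOH) in each aliquot = 1.936 × 10^-3 mol (1:1 ratio)
n(NaOH) in the whole flask = 1.936 × 10^-3 × 200.0/10.00 = 0.03873 mol
mass of NaOH = 0.03873 × 40.00 = 1.549 g
% NaOH = 1.549 / 2.725 × 100 = 56.85 %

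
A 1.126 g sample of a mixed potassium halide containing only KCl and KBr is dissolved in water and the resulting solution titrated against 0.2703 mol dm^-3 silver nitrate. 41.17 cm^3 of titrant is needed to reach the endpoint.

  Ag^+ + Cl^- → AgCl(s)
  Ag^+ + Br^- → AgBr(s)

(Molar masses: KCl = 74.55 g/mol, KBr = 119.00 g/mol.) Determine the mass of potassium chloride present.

n(AgNO3) = 0.04117 × 0.2703 = 0.01113 mol
Let x = n(KCl), y = n(KBr).
Titrant: 1x + 1y = 0.01113;  mass: 74.55x + 119.00y = 1.126
Solving, x = 4.460 × 10^-3 mol, y = 6.668 × 10^-3 mol
mass of KCl = 4.460 × 10^-3 × 74.55 = 0.3325 g

0.3325 g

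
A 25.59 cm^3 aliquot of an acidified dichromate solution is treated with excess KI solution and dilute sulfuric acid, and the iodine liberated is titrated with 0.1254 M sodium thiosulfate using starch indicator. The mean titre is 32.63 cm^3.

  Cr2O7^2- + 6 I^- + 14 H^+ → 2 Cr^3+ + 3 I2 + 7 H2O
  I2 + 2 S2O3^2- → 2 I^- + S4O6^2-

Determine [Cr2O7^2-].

0.02665 M

n(S2O3^2-) = 0.03263 × 0.1254 = 4.092 × 10^-3 mol
n(I2) = n(S2O3^2-)/2 = 2.046 × 10^-3 mol
From the 1:3 ratio, n(Cr2O7^2-) in the aliquot = 1/3 × 2.046 × 10^-3 = 6.820 × 10^-4 mol
[Cr2O7^2-] = 6.820 × 10^-4 / 0.02559 = 0.02665 mol/L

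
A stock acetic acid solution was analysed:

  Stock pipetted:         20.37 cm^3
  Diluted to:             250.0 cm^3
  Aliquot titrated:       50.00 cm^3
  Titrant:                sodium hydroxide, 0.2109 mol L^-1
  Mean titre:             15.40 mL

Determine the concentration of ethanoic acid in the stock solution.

0.7972 mol/L

CH3COOH + NaOH → CH3COONa + H2O
n(NaOH) = 0.01540 × 0.2109 = 3.248 × 10^-3 mol
n(CH3COOH) in the aliquot = 3.248 × 10^-3 mol (1:1 ratio)
[CH3COOH]_dilute = 3.248 × 10^-3 / 0.05000 = 0.06496 mol/L
Dilution factor = 250.0 / 20.37 = 12.27
[CH3COOH]_stock = 0.06496 × 12.27 = 0.7972 mol/L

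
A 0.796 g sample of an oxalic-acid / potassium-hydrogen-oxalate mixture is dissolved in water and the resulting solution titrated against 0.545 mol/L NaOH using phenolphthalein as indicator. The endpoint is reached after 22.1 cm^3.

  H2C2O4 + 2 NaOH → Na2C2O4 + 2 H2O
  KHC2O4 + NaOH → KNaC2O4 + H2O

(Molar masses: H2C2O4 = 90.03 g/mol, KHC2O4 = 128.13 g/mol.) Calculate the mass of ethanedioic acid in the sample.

n(NaOH) = 0.0221 × 0.545 = 0.0120 mol
Let x = n(H2C2O4), y = n(KHC2O4).
Titrant: 2x + 1y = 0.0120;  mass: 90.03x + 128.13y = 0.796
Solving, x = 4.50 × 10^-3 mol, y = 3.05 × 10^-3 mol
mass of H2C2O4 = 4.50 × 10^-3 × 90.03 = 0.405 g

0.405 g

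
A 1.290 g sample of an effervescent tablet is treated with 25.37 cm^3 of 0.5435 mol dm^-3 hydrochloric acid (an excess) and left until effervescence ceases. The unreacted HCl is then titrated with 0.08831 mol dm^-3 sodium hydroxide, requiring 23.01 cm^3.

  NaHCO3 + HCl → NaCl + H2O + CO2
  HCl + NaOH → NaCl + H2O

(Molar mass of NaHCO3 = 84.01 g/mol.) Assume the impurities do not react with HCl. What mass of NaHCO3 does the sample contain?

n(HCl) added = 0.02537 × 0.5435 = 0.01379 mol
n(NaOH) used in back-titration = 0.02301 × 0.08831 = 2.032 × 10^-3 mol
n(HCl) left over = 2.032 × 10^-3 mol (1:1 ratio)
n(HCl) consumed by analyte = 0.01379 − 2.032 × 10^-3 = 0.01176 mol
n(NaHCO3) = 0.01176 mol (1:1 ratio)
mass of NaHCO3 = 0.01176 × 84.01 = 0.9877 g

0.9877 g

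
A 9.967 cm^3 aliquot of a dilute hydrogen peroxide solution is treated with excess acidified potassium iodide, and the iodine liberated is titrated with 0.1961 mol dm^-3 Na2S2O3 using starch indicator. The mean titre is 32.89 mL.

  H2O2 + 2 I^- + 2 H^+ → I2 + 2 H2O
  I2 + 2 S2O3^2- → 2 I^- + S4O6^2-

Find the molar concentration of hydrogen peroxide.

0.3236 mol/L

n(S2O3^2-) = 0.03289 × 0.1961 = 6.450 × 10^-3 mol
n(I2) = n(S2O3^2-)/2 = 3.225 × 10^-3 mol
n(H2O2) in the aliquot = 3.225 × 10^-3 mol (1:1 ratio)
[H2O2] = 3.225 × 10^-3 / 0.009967 = 0.3236 mol/L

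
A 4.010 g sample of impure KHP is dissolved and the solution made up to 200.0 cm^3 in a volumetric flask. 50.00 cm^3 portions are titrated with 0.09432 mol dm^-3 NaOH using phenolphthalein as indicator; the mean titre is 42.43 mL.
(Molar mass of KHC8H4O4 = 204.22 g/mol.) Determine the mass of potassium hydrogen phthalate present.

KHC8H4O4 + NaOH → KNaC8H4O4 + H2O
n(NaOH) per titration = 0.04243 × 0.09432 = 4.002 × 10^-3 mol
n(KHC8H4O4) in each aliquot = 4.002 × 10^-3 mol (1:1 ratio)
n(KHC8H4O4) in the whole flask = 4.002 × 10^-3 × 200.0/50.00 = 0.01601 mol
mass of KHC8H4O4 = 0.01601 × 204.22 = 3.269 g

3.269 g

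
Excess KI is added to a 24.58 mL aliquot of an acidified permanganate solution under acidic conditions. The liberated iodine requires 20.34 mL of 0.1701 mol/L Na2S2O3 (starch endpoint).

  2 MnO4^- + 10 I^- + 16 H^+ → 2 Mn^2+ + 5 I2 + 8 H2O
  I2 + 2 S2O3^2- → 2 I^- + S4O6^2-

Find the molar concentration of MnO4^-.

0.02815 mol/L

n(S2O3^2-) = 0.02034 × 0.1701 = 3.460 × 10^-3 mol
n(I2) = n(S2O3^2-)/2 = 1.730 × 10^-3 mol
From the 2:5 ratio, n(MnO4^-) in the aliquot = 2/5 × 1.730 × 10^-3 = 6.920 × 10^-4 mol
[MnO4^-] = 6.920 × 10^-4 / 0.02458 = 0.02815 mol/L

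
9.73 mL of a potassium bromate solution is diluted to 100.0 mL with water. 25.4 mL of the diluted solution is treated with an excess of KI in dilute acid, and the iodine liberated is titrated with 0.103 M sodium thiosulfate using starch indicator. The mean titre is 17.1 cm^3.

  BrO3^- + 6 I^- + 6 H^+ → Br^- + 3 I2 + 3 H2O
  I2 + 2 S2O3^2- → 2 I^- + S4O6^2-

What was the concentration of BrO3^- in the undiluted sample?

0.119 M

n(S2O3^2-) = 0.0171 × 0.103 = 1.76 × 10^-3 mol
n(I2) = n(S2O3^2-)/2 = 8.81 × 10^-4 mol
From the 1:3 ratio, n(BrO3^-) in the aliquot = 1/3 × 8.81 × 10^-4 = 2.94 × 10^-4 mol
[BrO3^-]_dilute = 2.94 × 10^-4 / 0.0254 = 0.0116 mol/L
[BrO3^-]_original = 0.0116 × 100.0/9.73 = 0.119 mol/L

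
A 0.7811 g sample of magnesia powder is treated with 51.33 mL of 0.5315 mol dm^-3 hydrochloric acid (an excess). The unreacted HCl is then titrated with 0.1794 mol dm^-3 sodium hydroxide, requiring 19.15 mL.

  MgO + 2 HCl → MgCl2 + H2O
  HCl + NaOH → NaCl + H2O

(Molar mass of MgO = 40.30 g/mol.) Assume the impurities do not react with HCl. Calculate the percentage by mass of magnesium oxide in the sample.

n(HCl) added = 0.05133 × 0.5315 = 0.02728 mol
n(NaOH) used in back-titration = 0.01915 × 0.1794 = 3.436 × 10^-3 mol
n(HCl) left over = 3.436 × 10^-3 mol (1:1 ratio)
n(HCl) consumed by analyte = 0.02728 − 3.436 × 10^-3 = 0.02385 mol
From the 1:2 ratio, n(MgO) = 1/2 × 0.02385 = 0.01192 mol
mass of MgO = 0.01192 × 40.30 = 0.4805 g
% MgO = 0.4805 / 0.7811 × 100 = 61.52 %

61.52 %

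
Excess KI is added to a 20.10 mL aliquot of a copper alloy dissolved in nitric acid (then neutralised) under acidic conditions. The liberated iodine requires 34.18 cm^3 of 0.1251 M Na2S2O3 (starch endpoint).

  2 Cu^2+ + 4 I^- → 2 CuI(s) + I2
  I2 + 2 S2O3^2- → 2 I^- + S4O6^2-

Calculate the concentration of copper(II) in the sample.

0.2127 M

n(S2O3^2-) = 0.03418 × 0.1251 = 4.276 × 10^-3 mol
n(I2) = n(S2O3^2-)/2 = 2.138 × 10^-3 mol
From the 2:1 ratio, n(Cu2+) in the aliquot = 2/1 × 2.138 × 10^-3 = 4.276 × 10^-3 mol
[Cu2+] = 4.276 × 10^-3 / 0.02010 = 0.2127 mol/L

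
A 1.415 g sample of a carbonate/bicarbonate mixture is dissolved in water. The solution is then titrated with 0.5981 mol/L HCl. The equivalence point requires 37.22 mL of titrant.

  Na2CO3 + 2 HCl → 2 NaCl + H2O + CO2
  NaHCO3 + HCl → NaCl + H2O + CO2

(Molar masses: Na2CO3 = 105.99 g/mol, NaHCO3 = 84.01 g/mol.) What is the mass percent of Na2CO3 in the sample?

54.96 %

n(HCl) = 0.03722 × 0.5981 = 0.02226 mol
Let x = n(Na2CO3), y = n(NaHCO3).
Titrant: 2x + 1y = 0.02226;  mass: 105.99x + 84.01y = 1.415
Solving, x = 7.338 × 10^-3 mol, y = 7.585 × 10^-3 mol
mass of Na2CO3 = 7.338 × 10^-3 × 105.99 = 0.7777 g
% Na2CO3 = 0.7777 / 1.415 × 100 = 54.96 %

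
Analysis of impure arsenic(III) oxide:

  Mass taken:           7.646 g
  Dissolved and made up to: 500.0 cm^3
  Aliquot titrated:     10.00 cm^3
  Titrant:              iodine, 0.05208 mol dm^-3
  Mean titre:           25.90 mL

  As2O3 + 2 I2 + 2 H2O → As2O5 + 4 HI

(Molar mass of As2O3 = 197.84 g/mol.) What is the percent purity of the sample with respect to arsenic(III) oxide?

n(I2) per titration = 0.02590 × 0.05208 = 1.349 × 10^-3 mol
From the 1:2 ratio, n(As2O3) in each aliquot = 1/2 × 1.349 × 10^-3 = 6.744 × 10^-4 mol
n(As2O3) in the whole flask = 6.744 × 10^-4 × 500.0/10.00 = 0.03372 mol
mass of As2O3 = 0.03372 × 197.84 = 6.672 g
% As2O3 = 6.672 / 7.646 × 100 = 87.26 %

87.26 %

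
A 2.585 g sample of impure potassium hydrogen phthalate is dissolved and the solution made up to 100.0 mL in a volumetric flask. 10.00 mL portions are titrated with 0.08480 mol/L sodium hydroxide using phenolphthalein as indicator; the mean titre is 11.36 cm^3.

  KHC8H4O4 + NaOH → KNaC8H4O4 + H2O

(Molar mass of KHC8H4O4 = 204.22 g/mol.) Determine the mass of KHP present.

1.967 g

n(NaOH) per titration = 0.01136 × 0.08480 = 9.633 × 10^-4 mol
n(KHC8H4O4) in each aliquot = 9.633 × 10^-4 mol (1:1 ratio)
n(KHC8H4O4) in the whole flask = 9.633 × 10^-4 × 100.0/10.00 = 9.633 × 10^-3 mol
mass of KHC8H4O4 = 9.633 × 10^-3 × 204.22 = 1.967 g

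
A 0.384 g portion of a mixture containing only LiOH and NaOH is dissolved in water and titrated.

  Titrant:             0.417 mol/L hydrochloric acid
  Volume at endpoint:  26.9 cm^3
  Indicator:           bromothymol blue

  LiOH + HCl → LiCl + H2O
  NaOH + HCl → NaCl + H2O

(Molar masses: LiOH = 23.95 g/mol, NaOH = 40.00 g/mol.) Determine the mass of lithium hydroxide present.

0.0965 g

n(HCl) = 0.0269 × 0.417 = 0.0112 mol
Let x = n(LiOH), y = n(NaOH).
Titrant: 1x + 1y = 0.0112;  mass: 23.95x + 40.00y = 0.384
Solving, x = 4.03 × 10^-3 mol, y = 7.19 × 10^-3 mol
mass of LiOH = 4.03 × 10^-3 × 23.95 = 0.0965 g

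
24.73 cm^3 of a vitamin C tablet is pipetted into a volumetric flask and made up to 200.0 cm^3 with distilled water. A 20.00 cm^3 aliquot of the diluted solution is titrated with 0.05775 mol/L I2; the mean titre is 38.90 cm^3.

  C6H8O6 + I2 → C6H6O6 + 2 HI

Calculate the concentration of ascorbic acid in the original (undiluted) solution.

n(I2) = 0.03890 × 0.05775 = 2.246 × 10^-3 mol
n(C6H8O6) in the aliquot = 2.246 × 10^-3 mol (1:1 ratio)
[C6H8O6]_dilute = 2.246 × 10^-3 / 0.02000 = 0.1123 mol/L
Dilution factor = 200.0 / 24.73 = 8.087
[C6H8O6]_stock = 0.1123 × 8.087 = 0.9084 mol/L

0.9084 mol/L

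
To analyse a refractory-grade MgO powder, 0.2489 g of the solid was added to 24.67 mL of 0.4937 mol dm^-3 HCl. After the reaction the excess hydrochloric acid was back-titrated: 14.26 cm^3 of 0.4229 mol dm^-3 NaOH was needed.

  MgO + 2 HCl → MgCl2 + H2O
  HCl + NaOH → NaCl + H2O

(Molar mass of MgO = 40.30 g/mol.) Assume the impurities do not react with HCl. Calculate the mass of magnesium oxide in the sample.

0.1239 g

n(HCl) added = 0.02467 × 0.4937 = 0.01218 mol
n(NaOH) used in back-titration = 0.01426 × 0.4229 = 6.031 × 10^-3 mol
n(HCl) left over = 6.031 × 10^-3 mol (1:1 ratio)
n(HCl) consumed by analyte = 0.01218 − 6.031 × 10^-3 = 6.149 × 10^-3 mol
From the 1:2 ratio, n(MgO) = 1/2 × 6.149 × 10^-3 = 3.075 × 10^-3 mol
mass of MgO = 3.075 × 10^-3 × 40.30 = 0.1239 g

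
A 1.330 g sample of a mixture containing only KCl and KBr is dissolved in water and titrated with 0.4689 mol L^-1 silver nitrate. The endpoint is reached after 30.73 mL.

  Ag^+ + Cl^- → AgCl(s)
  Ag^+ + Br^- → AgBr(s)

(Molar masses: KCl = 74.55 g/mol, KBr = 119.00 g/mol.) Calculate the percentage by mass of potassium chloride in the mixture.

n(AgNO3) = 0.03073 × 0.4689 = 0.01441 mol
Let x = n(KCl), y = n(KBr).
Titrant: 1x + 1y = 0.01441;  mass: 74.55x + 119.00y = 1.330
Solving, x = 8.655 × 10^-3 mol, y = 5.754 × 10^-3 mol
mass of KCl = 8.655 × 10^-3 × 74.55 = 0.6452 g
% KCl = 0.6452 / 1.330 × 100 = 48.51 %

48.51 %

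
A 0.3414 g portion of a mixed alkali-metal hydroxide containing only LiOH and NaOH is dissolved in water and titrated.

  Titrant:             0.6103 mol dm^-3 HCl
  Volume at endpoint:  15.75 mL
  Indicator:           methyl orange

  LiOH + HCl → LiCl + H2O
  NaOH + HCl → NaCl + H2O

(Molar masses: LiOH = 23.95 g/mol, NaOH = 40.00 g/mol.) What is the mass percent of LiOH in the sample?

n(HCl) = 0.01575 × 0.6103 = 9.612 × 10^-3 mol
Let x = n(LiOH), y = n(NaOH).
Titrant: 1x + 1y = 9.612 × 10^-3;  mass: 23.95x + 40.00y = 0.3414
Solving, x = 2.685 × 10^-3 mol, y = 6.928 × 10^-3 mol
mass of LiOH = 2.685 × 10^-3 × 23.95 = 0.06430 g
% LiOH = 0.06430 / 0.3414 × 100 = 18.83 %

18.83 %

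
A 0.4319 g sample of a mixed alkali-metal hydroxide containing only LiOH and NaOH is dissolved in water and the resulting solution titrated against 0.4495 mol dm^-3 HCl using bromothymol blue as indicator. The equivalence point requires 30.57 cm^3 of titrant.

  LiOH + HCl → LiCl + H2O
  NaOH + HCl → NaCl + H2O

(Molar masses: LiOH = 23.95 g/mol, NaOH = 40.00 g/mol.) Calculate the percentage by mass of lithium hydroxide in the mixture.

40.68 %

n(HCl) = 0.03057 × 0.4495 = 0.01374 mol
Let x = n(LiOH), y = n(NaOH).
Titrant: 1x + 1y = 0.01374;  mass: 23.95x + 40.00y = 0.4319
Solving, x = 7.336 × 10^-3 mol, y = 6.405 × 10^-3 mol
mass of LiOH = 7.336 × 10^-3 × 23.95 = 0.1757 g
% LiOH = 0.1757 / 0.4319 × 100 = 40.68 %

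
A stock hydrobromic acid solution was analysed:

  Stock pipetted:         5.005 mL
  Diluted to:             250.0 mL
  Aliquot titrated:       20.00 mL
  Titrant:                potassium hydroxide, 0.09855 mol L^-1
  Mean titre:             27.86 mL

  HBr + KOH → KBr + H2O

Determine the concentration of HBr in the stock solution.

n(KOH) = 0.02786 × 0.09855 = 2.746 × 10^-3 mol
n(HBr) in the aliquot = 2.746 × 10^-3 mol (1:1 ratio)
[HBr]_dilute = 2.746 × 10^-3 / 0.02000 = 0.1373 mol/L
Dilution factor = 250.0 / 5.005 = 49.95
[HBr]_stock = 0.1373 × 49.95 = 6.857 mol/L

6.857 mol/L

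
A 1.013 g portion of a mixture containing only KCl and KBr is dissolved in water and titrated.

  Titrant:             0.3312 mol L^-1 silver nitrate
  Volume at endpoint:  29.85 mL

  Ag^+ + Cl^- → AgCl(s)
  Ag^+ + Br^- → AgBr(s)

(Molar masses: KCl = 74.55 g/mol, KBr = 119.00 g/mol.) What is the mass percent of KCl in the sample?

27.07 %

n(AgNO3) = 0.02985 × 0.3312 = 9.886 × 10^-3 mol
Let x = n(KCl), y = n(KBr).
Titrant: 1x + 1y = 9.886 × 10^-3;  mass: 74.55x + 119.00y = 1.013
Solving, x = 3.678 × 10^-3 mol, y = 6.209 × 10^-3 mol
mass of KCl = 3.678 × 10^-3 × 74.55 = 0.2742 g
% KCl = 0.2742 / 1.013 × 100 = 27.07 %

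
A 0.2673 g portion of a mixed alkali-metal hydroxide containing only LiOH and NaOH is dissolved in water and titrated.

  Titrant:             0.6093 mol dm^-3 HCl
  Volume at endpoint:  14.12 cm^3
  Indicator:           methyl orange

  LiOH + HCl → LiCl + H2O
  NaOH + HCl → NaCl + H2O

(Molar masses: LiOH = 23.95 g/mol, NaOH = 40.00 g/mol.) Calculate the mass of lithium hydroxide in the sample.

n(HCl) = 0.01412 × 0.6093 = 8.603 × 10^-3 mol
Let x = n(LiOH), y = n(NaOH).
Titrant: 1x + 1y = 8.603 × 10^-3;  mass: 23.95x + 40.00y = 0.2673
Solving, x = 4.787 × 10^-3 mol, y = 3.816 × 10^-3 mol
mass of LiOH = 4.787 × 10^-3 × 23.95 = 0.1147 g

0.1147 g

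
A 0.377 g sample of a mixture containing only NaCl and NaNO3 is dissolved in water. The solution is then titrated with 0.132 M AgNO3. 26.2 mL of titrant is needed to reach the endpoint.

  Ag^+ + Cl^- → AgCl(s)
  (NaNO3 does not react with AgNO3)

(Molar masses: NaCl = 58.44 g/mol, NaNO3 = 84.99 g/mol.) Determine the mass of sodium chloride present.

n(AgNO3) = 0.0262 × 0.132 = 3.46 × 10^-3 mol
Let x = n(NaCl), y = n(NaNO3).
Titrant: 1x = 3.46 × 10^-3;  mass: 58.44x + 84.99y = 0.377
Solving, x = 3.46 × 10^-3 mol, y = 2.06 × 10^-3 mol
mass of NaCl = 3.46 × 10^-3 × 58.44 = 0.202 g

0.202 g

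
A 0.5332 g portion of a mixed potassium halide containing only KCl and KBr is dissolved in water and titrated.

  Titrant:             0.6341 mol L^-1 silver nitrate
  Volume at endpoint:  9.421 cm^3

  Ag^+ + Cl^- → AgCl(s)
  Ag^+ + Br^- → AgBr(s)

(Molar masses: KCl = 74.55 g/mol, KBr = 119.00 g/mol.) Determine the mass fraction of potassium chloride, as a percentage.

n(AgNO3) = 0.009421 × 0.6341 = 5.974 × 10^-3 mol
Let x = n(KCl), y = n(KBr).
Titrant: 1x + 1y = 5.974 × 10^-3;  mass: 74.55x + 119.00y = 0.5332
Solving, x = 3.998 × 10^-3 mol, y = 1.976 × 10^-3 mol
mass of KCl = 3.998 × 10^-3 × 74.55 = 0.2980 g
% KCl = 0.2980 / 0.5332 × 100 = 55.89 %

55.89 %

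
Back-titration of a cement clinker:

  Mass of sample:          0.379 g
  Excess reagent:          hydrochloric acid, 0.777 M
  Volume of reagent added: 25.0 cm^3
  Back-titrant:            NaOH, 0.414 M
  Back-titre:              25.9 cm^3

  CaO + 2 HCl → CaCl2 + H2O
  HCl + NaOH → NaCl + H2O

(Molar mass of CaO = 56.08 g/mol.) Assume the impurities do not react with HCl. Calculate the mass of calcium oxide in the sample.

0.244 g

n(HCl) added = 0.0250 × 0.777 = 0.0194 mol
n(NaOH) used in back-titration = 0.0259 × 0.414 = 0.0107 mol
n(HCl) left over = 0.0107 mol (1:1 ratio)
n(HCl) consumed by analyte = 0.0194 − 0.0107 = 8.70 × 10^-3 mol
From the 1:2 ratio, n(CaO) = 1/2 × 8.70 × 10^-3 = 4.35 × 10^-3 mol
mass of CaO = 4.35 × 10^-3 × 56.08 = 0.244 g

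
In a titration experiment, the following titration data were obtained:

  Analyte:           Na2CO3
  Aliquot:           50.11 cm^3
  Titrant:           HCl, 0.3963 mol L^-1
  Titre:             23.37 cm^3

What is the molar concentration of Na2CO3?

Na2CO3 + 2 HCl → 2 NaCl + H2O + CO2
n(HCl) = 0.02337 L × 0.3963 mol/L = 9.262 × 10^-3 mol
From the 1:2 mole ratio, n(Na2CO3) = 1/2 × 9.262 × 10^-3 = 4.631 × 10^-3 mol
[Na2CO3] = 4.631 × 10^-3 mol / 0.05011 L = 0.09241 mol/L

0.09241 mol/L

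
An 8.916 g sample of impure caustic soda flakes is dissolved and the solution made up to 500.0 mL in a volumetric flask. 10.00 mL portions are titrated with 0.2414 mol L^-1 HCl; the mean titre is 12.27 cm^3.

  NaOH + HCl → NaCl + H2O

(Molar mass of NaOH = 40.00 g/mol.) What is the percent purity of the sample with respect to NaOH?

66.44 %

n(HCl) per titration = 0.01227 × 0.2414 = 2.962 × 10^-3 mol
n(NaOH) in each aliquot = 2.962 × 10^-3 mol (1:1 ratio)
n(NaOH) in the whole flask = 2.962 × 10^-3 × 500.0/10.00 = 0.1481 mol
mass of NaOH = 0.1481 × 40.00 = 5.924 g
% NaOH = 5.924 / 8.916 × 100 = 66.44 %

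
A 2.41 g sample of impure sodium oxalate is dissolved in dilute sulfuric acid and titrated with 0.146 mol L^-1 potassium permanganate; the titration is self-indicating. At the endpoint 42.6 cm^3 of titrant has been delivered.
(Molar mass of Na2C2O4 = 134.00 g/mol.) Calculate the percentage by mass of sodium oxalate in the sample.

2 MnO4^- + 5 C2O4^2- + 16 H^+ → 2 Mn^2+ + 10 CO2 + 8 H2O
n(KMnO4) = 0.0426 L × 0.146 mol/L = 6.22 × 10^-3 mol
From the 5:2 ratio, n(Na2C2O4) = 5/2 × 6.22 × 10^-3 = 0.0155 mol
mass of Na2C2O4 = 0.0155 × 134.00 g/mol = 2.08 g
% Na2C2O4 = 2.08 / 2.41 × 100 = 86.5 %

86.5 %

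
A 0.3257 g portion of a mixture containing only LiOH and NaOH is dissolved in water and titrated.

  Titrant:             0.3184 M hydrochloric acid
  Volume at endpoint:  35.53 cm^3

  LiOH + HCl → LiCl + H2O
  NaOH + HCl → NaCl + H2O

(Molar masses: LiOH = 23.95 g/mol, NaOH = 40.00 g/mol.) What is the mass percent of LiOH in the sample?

n(HCl) = 0.03553 × 0.3184 = 0.01131 mol
Let x = n(LiOH), y = n(NaOH).
Titrant: 1x + 1y = 0.01131;  mass: 23.95x + 40.00y = 0.3257
Solving, x = 7.901 × 10^-3 mol, y = 3.412 × 10^-3 mol
mass of LiOH = 7.901 × 10^-3 × 23.95 = 0.1892 g
% LiOH = 0.1892 / 0.3257 × 100 = 58.10 %

58.10 %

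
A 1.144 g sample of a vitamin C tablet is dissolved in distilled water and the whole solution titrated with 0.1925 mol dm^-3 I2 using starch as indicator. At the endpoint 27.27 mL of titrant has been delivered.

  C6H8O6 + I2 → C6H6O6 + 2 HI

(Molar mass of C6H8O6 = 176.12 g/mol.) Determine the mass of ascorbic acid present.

n(I2) = 0.02727 L × 0.1925 mol/L = 5.249 × 10^-3 mol
n(C6H8O6) = 5.249 × 10^-3 mol (1:1 ratio)
mass of C6H8O6 = 5.249 × 10^-3 × 176.12 g/mol = 0.9245 g

0.9245 g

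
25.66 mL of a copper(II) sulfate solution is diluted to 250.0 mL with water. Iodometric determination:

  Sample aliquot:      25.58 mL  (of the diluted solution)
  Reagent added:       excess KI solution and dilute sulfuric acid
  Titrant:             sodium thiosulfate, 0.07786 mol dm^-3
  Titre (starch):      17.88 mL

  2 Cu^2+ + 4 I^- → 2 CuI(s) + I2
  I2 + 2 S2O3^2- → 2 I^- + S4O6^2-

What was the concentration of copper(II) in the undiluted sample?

n(S2O3^2-) = 0.01788 × 0.07786 = 1.392 × 10^-3 mol
n(I2) = n(S2O3^2-)/2 = 6.961 × 10^-4 mol
From the 2:1 ratio, n(Cu2+) in the aliquot = 2/1 × 6.961 × 10^-4 = 1.392 × 10^-3 mol
[Cu2+]_dilute = 1.392 × 10^-3 / 0.02558 = 0.05442 mol/L
[Cu2+]_original = 0.05442 × 250.0/25.66 = 0.5302 mol/L

0.5302 mol/L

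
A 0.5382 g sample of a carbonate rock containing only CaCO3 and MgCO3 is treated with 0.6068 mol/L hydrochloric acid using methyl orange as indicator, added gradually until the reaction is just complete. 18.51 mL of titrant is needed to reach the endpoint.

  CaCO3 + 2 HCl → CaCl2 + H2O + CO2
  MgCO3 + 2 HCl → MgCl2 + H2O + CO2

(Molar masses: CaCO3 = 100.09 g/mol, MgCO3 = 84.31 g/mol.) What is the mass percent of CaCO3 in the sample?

76.28 %

n(HCl) = 0.01851 × 0.6068 = 0.01123 mol
Let x = n(CaCO3), y = n(MgCO3).
Titrant: 2x + 2y = 0.01123;  mass: 100.09x + 84.31y = 0.5382
Solving, x = 4.101 × 10^-3 mol, y = 1.515 × 10^-3 mol
mass of CaCO3 = 4.101 × 10^-3 × 100.09 = 0.4105 g
% CaCO3 = 0.4105 / 0.5382 × 100 = 76.28 %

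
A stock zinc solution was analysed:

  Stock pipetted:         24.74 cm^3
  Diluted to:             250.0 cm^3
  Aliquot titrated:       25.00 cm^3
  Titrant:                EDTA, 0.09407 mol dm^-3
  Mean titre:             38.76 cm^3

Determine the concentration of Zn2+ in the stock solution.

1.474 mol/L

Zn^2+ + EDTA^4- → [Zn(EDTA)]^2-
n(EDTA) = 0.03876 × 0.09407 = 3.646 × 10^-3 mol
n(Zn2+) in the aliquot = 3.646 × 10^-3 mol (1:1 ratio)
[Zn2+]_dilute = 3.646 × 10^-3 / 0.02500 = 0.1458 mol/L
Dilution factor = 250.0 / 24.74 = 10.11
[Zn2+]_stock = 0.1458 × 10.11 = 1.474 mol/L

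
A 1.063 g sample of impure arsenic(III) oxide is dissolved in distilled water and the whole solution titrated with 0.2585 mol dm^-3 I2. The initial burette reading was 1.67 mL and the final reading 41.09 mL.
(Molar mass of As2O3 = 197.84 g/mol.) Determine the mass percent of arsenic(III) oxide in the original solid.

94.83 %

As2O3 + 2 I2 + 2 H2O → As2O5 + 4 HI
n(I2) = 0.03942 L × 0.2585 mol/L = 0.01019 mol
From the 1:2 ratio, n(As2O3) = 1/2 × 0.01019 = 5.095 × 10^-3 mol
mass of As2O3 = 5.095 × 10^-3 × 197.84 g/mol = 1.008 g
% As2O3 = 1.008 / 1.063 × 100 = 94.83 %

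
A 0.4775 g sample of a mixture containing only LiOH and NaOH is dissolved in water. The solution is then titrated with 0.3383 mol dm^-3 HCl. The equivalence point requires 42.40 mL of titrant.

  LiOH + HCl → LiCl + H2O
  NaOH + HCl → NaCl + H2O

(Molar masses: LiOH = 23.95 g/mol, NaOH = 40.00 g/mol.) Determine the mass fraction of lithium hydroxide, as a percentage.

30.08 %

n(HCl) = 0.04240 × 0.3383 = 0.01434 mol
Let x = n(LiOH), y = n(NaOH).
Titrant: 1x + 1y = 0.01434;  mass: 23.95x + 40.00y = 0.4775
Solving, x = 5.997 × 10^-3 mol, y = 8.347 × 10^-3 mol
mass of LiOH = 5.997 × 10^-3 × 23.95 = 0.1436 g
% LiOH = 0.1436 / 0.4775 × 100 = 30.08 %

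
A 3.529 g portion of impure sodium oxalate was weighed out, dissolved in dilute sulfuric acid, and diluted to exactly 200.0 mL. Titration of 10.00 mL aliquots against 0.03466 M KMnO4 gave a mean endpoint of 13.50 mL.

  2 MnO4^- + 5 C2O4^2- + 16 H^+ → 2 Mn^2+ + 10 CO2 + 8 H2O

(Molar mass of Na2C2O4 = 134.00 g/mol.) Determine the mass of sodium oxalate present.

3.135 g

n(KMnO4) per titration = 0.01350 × 0.03466 = 4.679 × 10^-4 mol
From the 5:2 ratio, n(Na2C2O4) in each aliquot = 5/2 × 4.679 × 10^-4 = 1.170 × 10^-3 mol
n(Na2C2O4) in the whole flask = 1.170 × 10^-3 × 200.0/10.00 = 0.02340 mol
mass of Na2C2O4 = 0.02340 × 134.00 = 3.135 g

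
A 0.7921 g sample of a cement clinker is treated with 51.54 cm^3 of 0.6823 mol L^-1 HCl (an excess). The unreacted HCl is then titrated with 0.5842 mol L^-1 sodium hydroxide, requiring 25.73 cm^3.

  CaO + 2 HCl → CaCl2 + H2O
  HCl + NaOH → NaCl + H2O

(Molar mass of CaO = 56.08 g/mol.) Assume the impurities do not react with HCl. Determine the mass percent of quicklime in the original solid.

n(HCl) added = 0.05154 × 0.6823 = 0.03517 mol
n(NaOH) used in back-titration = 0.02573 × 0.5842 = 0.01503 mol
n(HCl) left over = 0.01503 mol (1:1 ratio)
n(HCl) consumed by analyte = 0.03517 − 0.01503 = 0.02013 mol
From the 1:2 ratio, n(CaO) = 1/2 × 0.02013 = 0.01007 mol
mass of CaO = 0.01007 × 56.08 = 0.5646 g
% CaO = 0.5646 / 0.7921 × 100 = 71.27 %

71.27 %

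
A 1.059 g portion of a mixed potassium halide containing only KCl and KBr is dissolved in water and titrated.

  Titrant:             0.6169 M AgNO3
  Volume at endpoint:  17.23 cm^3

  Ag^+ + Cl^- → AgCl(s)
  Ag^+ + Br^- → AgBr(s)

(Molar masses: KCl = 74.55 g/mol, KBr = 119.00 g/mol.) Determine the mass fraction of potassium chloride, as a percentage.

32.60 %

n(AgNO3) = 0.01723 × 0.6169 = 0.01063 mol
Let x = n(KCl), y = n(KBr).
Titrant: 1x + 1y = 0.01063;  mass: 74.55x + 119.00y = 1.059
Solving, x = 4.632 × 10^-3 mol, y = 5.998 × 10^-3 mol
mass of KCl = 4.632 × 10^-3 × 74.55 = 0.3453 g
% KCl = 0.3453 / 1.059 × 100 = 32.60 %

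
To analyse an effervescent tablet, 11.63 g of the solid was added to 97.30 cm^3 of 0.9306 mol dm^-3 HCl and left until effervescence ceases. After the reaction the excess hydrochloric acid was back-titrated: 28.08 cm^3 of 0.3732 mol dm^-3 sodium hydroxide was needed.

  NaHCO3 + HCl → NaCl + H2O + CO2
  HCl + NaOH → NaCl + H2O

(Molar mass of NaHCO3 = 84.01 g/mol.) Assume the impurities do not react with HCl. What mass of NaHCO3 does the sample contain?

6.727 g

n(HCl) added = 0.09730 × 0.9306 = 0.09055 mol
n(NaOH) used in back-titration = 0.02808 × 0.3732 = 0.01048 mol
n(HCl) left over = 0.01048 mol (1:1 ratio)
n(HCl) consumed by analyte = 0.09055 − 0.01048 = 0.08007 mol
n(NaHCO3) = 0.08007 mol (1:1 ratio)
mass of NaHCO3 = 0.08007 × 84.01 = 6.727 g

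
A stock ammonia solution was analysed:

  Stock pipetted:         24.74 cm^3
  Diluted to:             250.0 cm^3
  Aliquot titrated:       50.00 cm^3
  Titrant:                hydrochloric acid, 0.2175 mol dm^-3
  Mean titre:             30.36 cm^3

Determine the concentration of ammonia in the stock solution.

1.335 mol/L

NH3 + HCl → NH4Cl
n(HCl) = 0.03036 × 0.2175 = 6.603 × 10^-3 mol
n(NH3) in the aliquot = 6.603 × 10^-3 mol (1:1 ratio)
[NH3]_dilute = 6.603 × 10^-3 / 0.05000 = 0.1321 mol/L
Dilution factor = 250.0 / 24.74 = 10.11
[NH3]_stock = 0.1321 × 10.11 = 1.335 mol/L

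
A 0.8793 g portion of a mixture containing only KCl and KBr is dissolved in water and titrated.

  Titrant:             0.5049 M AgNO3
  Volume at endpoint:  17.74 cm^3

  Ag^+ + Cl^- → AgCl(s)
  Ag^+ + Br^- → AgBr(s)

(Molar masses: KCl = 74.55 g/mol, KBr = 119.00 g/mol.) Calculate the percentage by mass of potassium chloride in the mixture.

35.59 %

n(AgNO3) = 0.01774 × 0.5049 = 8.957 × 10^-3 mol
Let x = n(KCl), y = n(KBr).
Titrant: 1x + 1y = 8.957 × 10^-3;  mass: 74.55x + 119.00y = 0.8793
Solving, x = 4.197 × 10^-3 mol, y = 4.760 × 10^-3 mol
mass of KCl = 4.197 × 10^-3 × 74.55 = 0.3129 g
% KCl = 0.3129 / 0.8793 × 100 = 35.59 %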